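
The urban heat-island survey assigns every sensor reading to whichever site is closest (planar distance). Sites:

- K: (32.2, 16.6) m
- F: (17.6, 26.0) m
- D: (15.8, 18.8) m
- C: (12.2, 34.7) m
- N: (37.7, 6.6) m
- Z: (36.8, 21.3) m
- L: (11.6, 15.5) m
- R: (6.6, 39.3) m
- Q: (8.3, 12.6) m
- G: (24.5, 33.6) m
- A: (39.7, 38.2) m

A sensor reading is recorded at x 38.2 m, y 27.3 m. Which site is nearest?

Z

Squared distances to each site:
K: 150.490; F: 426.050; D: 574.010; C: 730.760; N: 428.740; Z: 37.960; L: 846.800; R: 1142.560; Q: 1110.100; G: 227.380; A: 121.060.
Minimum at Z.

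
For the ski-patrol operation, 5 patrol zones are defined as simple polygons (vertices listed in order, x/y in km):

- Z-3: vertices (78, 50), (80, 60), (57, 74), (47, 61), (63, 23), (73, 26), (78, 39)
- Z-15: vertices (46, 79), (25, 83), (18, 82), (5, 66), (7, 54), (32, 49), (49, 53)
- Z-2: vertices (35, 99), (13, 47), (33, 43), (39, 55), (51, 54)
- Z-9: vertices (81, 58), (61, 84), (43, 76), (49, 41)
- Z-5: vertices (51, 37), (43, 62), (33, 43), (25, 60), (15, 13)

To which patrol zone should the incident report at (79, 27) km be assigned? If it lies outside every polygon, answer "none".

none

Cast a ray rightward from (79, 27). For each polygon, the edges (by vertex number in listed order) whose endpoints lie on opposite sides of y = 27, where each meets that height, and whether that is right or left of the point:
Z-3: 4–5 at x≈61.3 (left), 6–7 at x≈73.4 (left) → 0 crossings.
Z-15: no edge straddles that height → 0 crossings.
Z-2: no edge straddles that height → 0 crossings.
Z-9: no edge straddles that height → 0 crossings.
Z-5: 4–5 at x≈18.0 (left), 5–1 at x≈36.0 (left) → 0 crossings.
All counts are even, so the point lies outside every listed polygon.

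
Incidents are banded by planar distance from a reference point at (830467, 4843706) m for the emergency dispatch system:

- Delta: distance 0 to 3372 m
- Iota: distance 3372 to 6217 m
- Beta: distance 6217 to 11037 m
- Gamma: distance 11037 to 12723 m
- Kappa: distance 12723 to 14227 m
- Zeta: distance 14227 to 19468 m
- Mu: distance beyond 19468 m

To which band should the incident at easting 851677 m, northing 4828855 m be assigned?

Mu

Distance = √((851677−830467)² + (4828855−4843706)²) = √(449864100.000 + 220552201.000) = 25892.399 m.
19468 ≤ 25892.399 < ∞ → Mu.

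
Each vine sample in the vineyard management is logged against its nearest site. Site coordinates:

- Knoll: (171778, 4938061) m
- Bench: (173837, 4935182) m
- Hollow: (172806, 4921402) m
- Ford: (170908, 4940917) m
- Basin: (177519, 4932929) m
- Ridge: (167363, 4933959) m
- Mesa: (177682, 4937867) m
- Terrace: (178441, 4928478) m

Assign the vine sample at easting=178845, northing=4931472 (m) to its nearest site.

Squared distances to each site:
Knoll: 93357410.000; Bench: 38844164.000; Hollow: 137874421.000; Ford: 152203994.000; Basin: 3881125.000; Ridge: 138021493.000; Mesa: 42248594.000; Terrace: 9127252.000.
Minimum at Basin.

Basin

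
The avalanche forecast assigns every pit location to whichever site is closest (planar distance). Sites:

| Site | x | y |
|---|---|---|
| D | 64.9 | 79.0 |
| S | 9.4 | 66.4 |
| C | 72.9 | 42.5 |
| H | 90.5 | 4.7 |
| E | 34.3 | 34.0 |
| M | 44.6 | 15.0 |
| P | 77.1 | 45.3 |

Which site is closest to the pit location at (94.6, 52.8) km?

P

Squared distances to each site:
D: 1568.530; S: 7444.000; C: 576.980; H: 2330.420; E: 3989.530; M: 3928.840; P: 362.500.
Minimum at P.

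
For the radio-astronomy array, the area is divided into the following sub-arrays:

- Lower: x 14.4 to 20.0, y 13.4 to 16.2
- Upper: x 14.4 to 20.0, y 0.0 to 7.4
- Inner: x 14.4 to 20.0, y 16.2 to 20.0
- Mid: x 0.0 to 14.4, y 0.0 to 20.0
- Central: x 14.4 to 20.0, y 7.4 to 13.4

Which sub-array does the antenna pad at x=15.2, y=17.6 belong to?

Inner

The point has x = 15.2 and y = 17.6.
Only Inner satisfies 14.4 ≤ x ≤ 20.0 and 16.2 ≤ y ≤ 20.0.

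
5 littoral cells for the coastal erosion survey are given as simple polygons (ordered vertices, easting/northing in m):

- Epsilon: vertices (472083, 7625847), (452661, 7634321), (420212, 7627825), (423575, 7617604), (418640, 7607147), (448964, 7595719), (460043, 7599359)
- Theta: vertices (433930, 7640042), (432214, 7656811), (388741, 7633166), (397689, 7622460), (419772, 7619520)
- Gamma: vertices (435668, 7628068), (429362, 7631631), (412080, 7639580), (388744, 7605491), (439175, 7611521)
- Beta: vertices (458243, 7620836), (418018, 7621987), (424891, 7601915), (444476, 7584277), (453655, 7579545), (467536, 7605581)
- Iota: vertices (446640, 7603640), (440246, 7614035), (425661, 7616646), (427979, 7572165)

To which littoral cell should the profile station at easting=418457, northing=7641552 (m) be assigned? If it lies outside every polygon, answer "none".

Cast a ray rightward from (418457, 7641552). For each polygon, the edges (by vertex number in listed order) whose endpoints lie on opposite sides of northing = 7641552, where each meets that height, and whether that is right or left of the point:
Epsilon: no edge straddles that height → 0 crossings.
Theta: 1–2 at easting≈433775.5 (right), 2–3 at easting≈404159.3 (left) → 1 crossing.
Gamma: no edge straddles that height → 0 crossings.
Beta: no edge straddles that height → 0 crossings.
Iota: no edge straddles that height → 0 crossings.
Only Theta has an odd count, so the point is inside Theta.

Theta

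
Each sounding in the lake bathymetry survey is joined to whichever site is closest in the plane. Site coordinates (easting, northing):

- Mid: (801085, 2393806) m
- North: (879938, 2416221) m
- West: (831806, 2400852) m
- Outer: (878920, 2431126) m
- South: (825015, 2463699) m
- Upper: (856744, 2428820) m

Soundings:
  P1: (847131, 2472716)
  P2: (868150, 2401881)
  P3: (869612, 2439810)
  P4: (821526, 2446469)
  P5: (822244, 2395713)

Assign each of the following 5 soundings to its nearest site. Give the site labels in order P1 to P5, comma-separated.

P1 → South (d²=570423745.00)
P2 → North (d²=344592544.00)
P3 → Outer (d²=162050720.00)
P4 → South (d²=309046021.00)
P5 → West (d²=117841165.00)

South, North, Outer, South, West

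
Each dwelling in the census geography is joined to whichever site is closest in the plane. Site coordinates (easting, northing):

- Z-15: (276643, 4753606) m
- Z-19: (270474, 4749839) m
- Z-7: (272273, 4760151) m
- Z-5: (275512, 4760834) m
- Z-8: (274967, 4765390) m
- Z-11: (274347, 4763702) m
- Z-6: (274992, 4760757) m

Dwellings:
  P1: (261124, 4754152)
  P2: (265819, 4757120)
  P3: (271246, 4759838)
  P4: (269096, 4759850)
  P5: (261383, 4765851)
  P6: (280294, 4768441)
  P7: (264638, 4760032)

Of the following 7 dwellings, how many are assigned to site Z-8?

1

P1 → Z-19
P2 → Z-7
P3 → Z-7
P4 → Z-7
P5 → Z-7
P6 → Z-8
P7 → Z-7
1 of the 7 goes to Z-8.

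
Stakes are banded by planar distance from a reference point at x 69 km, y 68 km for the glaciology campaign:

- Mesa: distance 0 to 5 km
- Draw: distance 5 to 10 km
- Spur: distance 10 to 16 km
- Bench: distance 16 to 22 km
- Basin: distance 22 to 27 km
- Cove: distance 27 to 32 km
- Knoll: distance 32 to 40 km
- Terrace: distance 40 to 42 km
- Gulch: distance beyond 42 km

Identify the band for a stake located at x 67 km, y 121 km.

Distance = √((67−69)² + (121−68)²) = √(4.000 + 2809.000) = 53.038 km.
42 ≤ 53.038 < ∞ → Gulch.

Gulch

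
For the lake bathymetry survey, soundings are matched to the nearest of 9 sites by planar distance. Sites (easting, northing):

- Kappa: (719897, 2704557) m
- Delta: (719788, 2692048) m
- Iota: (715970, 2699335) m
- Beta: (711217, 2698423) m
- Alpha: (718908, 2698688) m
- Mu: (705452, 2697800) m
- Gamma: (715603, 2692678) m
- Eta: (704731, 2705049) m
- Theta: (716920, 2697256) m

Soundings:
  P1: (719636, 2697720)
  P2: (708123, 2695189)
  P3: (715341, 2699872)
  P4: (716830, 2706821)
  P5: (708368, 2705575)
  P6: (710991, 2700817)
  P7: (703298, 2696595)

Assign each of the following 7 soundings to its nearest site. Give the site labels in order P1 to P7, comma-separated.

P1 → Alpha (d²=1467008.00)
P2 → Mu (d²=13951562.00)
P3 → Iota (d²=684010.00)
P4 → Kappa (d²=14532185.00)
P5 → Eta (d²=13504445.00)
P6 → Beta (d²=5782312.00)
P7 → Mu (d²=6091741.00)

Alpha, Mu, Iota, Kappa, Eta, Beta, Mu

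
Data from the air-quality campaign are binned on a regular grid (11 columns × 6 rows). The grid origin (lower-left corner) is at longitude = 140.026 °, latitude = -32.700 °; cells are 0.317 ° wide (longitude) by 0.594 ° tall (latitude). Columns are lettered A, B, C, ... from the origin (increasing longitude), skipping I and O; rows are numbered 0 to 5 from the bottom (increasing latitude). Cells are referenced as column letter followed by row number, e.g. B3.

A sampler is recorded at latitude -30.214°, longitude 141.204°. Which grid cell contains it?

Column index: ⌊(141.204 − 140.026) / 0.317⌋ = ⌊3.716⌋ = 3 → column D
Row offset from origin: ⌊(-30.214 − -32.700) / 0.594⌋ = ⌊4.185⌋ = 4 → row 4

D4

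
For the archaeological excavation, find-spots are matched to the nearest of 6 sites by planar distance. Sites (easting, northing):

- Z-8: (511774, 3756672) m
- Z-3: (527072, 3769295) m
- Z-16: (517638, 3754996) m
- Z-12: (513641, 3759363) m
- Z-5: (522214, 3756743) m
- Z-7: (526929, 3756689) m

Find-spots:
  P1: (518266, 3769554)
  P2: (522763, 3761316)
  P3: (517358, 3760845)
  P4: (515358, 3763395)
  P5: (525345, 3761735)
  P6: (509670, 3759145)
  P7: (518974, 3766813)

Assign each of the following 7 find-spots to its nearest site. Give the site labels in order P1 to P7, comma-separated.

P1 → Z-3 (d²=77612717.00)
P2 → Z-5 (d²=21213730.00)
P3 → Z-12 (d²=16012413.00)
P4 → Z-12 (d²=19205113.00)
P5 → Z-7 (d²=27971172.00)
P6 → Z-8 (d²=10542545.00)
P7 → Z-3 (d²=71737928.00)

Z-3, Z-5, Z-12, Z-12, Z-7, Z-8, Z-3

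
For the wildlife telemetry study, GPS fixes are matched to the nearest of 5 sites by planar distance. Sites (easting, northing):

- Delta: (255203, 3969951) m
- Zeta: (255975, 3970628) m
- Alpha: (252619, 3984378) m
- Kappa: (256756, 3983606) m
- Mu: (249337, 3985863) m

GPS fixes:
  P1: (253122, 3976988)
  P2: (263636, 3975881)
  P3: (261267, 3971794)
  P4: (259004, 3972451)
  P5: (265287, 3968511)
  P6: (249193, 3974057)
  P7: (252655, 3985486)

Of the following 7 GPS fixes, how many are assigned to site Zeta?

5

P1 → Zeta
P2 → Zeta
P3 → Zeta
P4 → Zeta
P5 → Zeta
P6 → Delta
P7 → Alpha
5 of the 7 go to Zeta.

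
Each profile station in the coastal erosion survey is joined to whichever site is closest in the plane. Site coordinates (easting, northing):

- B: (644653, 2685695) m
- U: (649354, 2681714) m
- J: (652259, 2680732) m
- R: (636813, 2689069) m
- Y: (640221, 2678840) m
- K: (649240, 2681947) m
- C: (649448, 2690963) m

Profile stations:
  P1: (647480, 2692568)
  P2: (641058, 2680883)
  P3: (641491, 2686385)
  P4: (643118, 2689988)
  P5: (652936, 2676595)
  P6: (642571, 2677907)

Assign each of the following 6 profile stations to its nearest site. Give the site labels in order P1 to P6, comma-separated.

P1 → C (d²=6449049.00)
P2 → Y (d²=4874418.00)
P3 → B (d²=10474344.00)
P4 → B (d²=20786074.00)
P5 → J (d²=17573098.00)
P6 → Y (d²=6392989.00)

C, Y, B, B, J, Y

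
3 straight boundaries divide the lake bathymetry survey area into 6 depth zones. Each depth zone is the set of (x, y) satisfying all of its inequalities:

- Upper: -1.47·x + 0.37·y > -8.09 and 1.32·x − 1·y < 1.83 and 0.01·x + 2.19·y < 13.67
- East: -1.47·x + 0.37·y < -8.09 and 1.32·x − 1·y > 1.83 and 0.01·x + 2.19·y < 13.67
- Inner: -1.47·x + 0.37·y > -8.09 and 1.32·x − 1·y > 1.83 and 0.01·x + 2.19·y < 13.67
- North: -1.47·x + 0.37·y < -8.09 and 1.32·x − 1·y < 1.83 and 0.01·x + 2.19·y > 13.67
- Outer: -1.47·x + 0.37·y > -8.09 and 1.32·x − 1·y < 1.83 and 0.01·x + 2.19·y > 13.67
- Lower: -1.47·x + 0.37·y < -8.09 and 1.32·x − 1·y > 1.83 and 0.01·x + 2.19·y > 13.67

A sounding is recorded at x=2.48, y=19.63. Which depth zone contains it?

Outer

-1.47·2.48 + 0.37·19.63 = 3.617, which is > -8.09
1.32·2.48 − 1·19.63 = -16.356, which is < 1.83
0.01·2.48 + 2.19·19.63 = 43.014, which is > 13.67
This sign pattern matches Outer.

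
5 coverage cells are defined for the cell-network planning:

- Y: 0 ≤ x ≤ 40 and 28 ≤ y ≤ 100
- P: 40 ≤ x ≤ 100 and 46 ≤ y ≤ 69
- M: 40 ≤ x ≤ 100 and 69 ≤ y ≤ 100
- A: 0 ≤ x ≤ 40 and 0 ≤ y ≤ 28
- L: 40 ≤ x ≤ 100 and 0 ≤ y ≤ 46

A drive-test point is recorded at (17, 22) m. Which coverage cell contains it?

The point has x = 17 and y = 22.
Only A satisfies 0 ≤ x ≤ 40 and 0 ≤ y ≤ 28.

A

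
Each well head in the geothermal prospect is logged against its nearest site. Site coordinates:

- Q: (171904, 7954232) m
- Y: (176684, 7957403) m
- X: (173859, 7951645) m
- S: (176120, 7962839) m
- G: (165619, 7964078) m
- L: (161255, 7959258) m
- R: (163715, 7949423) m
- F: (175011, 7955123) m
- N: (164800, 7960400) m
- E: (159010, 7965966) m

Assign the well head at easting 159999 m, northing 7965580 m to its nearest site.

Squared distances to each site:
Q: 270506129.000; Y: 345252554.000; X: 386283825.000; S: 267399722.000; G: 33840404.000; L: 41545220.000; R: 274857305.000; F: 334708993.000; N: 49882001.000; E: 1127117.000.
Minimum at E.

E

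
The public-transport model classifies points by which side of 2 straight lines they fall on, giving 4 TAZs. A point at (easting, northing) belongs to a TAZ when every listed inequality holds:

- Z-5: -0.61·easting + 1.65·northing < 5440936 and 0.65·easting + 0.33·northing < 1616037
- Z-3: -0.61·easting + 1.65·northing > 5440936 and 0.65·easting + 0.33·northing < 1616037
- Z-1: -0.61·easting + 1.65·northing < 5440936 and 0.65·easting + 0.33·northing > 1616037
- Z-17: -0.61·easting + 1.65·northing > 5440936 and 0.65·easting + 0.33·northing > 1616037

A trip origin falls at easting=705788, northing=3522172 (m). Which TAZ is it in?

-0.61·705788 + 1.65·3522172 = 5381053.120, which is < 5440936
0.65·705788 + 0.33·3522172 = 1621078.960, which is > 1616037
This sign pattern matches Z-1.

Z-1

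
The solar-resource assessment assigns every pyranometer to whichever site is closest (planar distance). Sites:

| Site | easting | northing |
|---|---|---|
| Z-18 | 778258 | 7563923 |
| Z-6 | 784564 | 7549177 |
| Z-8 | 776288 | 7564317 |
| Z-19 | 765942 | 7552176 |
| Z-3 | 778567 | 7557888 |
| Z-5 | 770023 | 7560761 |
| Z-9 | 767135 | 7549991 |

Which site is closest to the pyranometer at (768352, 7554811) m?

Z-19

Squared distances to each site:
Z-18: 181157380.000; Z-6: 294570900.000; Z-8: 153344132.000; Z-19: 12751325.000; Z-3: 113814154.000; Z-5: 38194741.000; Z-9: 24713489.000.
Minimum at Z-19.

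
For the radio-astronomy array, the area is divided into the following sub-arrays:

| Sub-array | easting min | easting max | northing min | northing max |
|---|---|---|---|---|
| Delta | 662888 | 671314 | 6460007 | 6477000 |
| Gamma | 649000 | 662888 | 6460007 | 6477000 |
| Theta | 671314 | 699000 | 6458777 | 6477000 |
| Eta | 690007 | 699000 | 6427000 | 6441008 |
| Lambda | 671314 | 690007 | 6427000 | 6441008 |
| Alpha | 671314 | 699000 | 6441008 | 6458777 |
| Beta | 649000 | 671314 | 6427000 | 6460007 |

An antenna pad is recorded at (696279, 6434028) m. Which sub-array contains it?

The point has easting = 696279 and northing = 6434028.
Only Eta satisfies 690007 ≤ easting ≤ 699000 and 6427000 ≤ northing ≤ 6441008.

Eta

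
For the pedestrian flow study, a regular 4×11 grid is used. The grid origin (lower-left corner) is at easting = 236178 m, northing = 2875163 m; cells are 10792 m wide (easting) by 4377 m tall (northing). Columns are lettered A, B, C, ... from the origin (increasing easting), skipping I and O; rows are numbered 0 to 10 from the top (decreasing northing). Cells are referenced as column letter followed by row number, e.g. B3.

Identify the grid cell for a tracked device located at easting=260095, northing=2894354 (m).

Column index: ⌊(260095 − 236178) / 10792⌋ = ⌊2.216⌋ = 2 → column C
Row offset from origin: ⌊(2894354 − 2875163) / 4377⌋ = ⌊4.385⌋ = 4 → row 6 (counted from top)

C6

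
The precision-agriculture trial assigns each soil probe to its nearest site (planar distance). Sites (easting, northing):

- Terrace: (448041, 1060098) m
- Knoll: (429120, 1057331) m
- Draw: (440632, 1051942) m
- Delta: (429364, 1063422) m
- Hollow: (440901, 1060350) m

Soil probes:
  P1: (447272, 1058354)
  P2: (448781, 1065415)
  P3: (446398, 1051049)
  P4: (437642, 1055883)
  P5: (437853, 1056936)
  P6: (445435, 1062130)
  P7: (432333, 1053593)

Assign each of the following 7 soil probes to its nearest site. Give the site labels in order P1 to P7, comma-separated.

Terrace, Terrace, Draw, Draw, Hollow, Terrace, Knoll

P1 → Terrace (d²=3632897.00)
P2 → Terrace (d²=28818089.00)
P3 → Draw (d²=34044205.00)
P4 → Draw (d²=24471581.00)
P5 → Hollow (d²=20945700.00)
P6 → Terrace (d²=10920260.00)
P7 → Knoll (d²=24296013.00)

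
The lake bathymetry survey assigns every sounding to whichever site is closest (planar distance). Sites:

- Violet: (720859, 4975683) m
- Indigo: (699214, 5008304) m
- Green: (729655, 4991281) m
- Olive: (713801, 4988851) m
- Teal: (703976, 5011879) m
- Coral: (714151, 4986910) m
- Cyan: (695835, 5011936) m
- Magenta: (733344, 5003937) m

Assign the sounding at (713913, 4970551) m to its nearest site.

Violet

Squared distances to each site:
Violet: 74584340.000; Indigo: 1641349610.000; Green: 677543464.000; Olive: 334902544.000; Teal: 1806747553.000; Coral: 267673525.000; Cyan: 2039532309.000; Magenta: 1492188757.000.
Minimum at Violet.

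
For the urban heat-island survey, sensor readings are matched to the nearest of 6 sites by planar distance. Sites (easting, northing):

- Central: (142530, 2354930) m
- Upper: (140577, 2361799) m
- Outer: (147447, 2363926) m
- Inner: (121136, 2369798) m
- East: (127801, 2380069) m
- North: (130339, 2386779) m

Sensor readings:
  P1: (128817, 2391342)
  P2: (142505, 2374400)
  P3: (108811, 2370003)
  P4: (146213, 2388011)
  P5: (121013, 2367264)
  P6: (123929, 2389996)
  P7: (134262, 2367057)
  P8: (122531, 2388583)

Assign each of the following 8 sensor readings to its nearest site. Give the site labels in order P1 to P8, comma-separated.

P1 → North (d²=23137453.00)
P2 → Outer (d²=134128040.00)
P3 → Inner (d²=151947650.00)
P4 → North (d²=253501700.00)
P5 → Inner (d²=6436285.00)
P6 → North (d²=51437189.00)
P7 → Upper (d²=67525789.00)
P8 → North (d²=64219280.00)

North, Outer, Inner, North, Inner, North, Upper, North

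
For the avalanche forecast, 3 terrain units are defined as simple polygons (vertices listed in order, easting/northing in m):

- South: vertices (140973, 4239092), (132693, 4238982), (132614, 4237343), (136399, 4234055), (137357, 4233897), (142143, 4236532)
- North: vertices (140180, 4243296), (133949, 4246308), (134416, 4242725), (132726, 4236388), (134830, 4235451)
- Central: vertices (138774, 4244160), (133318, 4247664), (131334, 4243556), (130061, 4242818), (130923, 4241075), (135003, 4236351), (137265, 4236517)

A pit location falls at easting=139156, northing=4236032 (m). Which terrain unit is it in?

Cast a ray rightward from (139156, 4236032). For each polygon, the edges (by vertex number in listed order) whose endpoints lie on opposite sides of northing = 4236032, where each meets that height, and whether that is right or left of the point:
South: 3–4 at easting≈134123.2 (left), 5–6 at easting≈141234.8 (right) → 1 crossing.
North: 4–5 at easting≈133525.4 (left), 5–1 at easting≈135226.2 (left) → 0 crossings.
Central: no edge straddles that height → 0 crossings.
Only South has an odd count, so the point is inside South.

South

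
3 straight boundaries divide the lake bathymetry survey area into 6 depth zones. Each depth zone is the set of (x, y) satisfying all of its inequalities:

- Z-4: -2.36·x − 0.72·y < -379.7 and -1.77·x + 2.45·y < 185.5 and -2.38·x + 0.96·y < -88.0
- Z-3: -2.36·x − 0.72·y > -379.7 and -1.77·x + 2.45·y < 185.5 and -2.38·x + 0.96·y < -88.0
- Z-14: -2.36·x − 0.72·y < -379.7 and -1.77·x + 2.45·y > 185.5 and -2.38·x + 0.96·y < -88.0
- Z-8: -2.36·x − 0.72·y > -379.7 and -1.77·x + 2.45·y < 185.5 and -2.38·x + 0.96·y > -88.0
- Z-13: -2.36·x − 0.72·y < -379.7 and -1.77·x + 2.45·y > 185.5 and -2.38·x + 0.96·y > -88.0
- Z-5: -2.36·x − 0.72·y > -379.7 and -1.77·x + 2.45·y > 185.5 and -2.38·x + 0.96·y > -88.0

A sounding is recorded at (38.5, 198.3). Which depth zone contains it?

Z-5

-2.36·38.5 − 0.72·198.3 = -233.636, which is > -379.7
-1.77·38.5 + 2.45·198.3 = 417.690, which is > 185.5
-2.38·38.5 + 0.96·198.3 = 98.738, which is > -88.0
This sign pattern matches Z-5.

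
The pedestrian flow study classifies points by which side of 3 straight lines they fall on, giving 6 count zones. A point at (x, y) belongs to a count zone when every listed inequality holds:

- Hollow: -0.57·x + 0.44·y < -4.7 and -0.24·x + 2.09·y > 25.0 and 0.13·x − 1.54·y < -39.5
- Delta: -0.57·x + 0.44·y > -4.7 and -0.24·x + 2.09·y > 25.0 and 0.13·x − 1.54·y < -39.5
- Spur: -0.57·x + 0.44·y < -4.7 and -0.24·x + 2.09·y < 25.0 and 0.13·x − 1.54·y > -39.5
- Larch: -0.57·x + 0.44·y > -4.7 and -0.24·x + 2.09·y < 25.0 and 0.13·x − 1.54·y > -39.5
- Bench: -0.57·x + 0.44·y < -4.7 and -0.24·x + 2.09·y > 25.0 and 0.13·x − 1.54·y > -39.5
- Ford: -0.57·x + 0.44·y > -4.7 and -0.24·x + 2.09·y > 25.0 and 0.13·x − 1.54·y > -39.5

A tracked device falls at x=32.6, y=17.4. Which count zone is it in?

-0.57·32.6 + 0.44·17.4 = -10.926, which is < -4.7
-0.24·32.6 + 2.09·17.4 = 28.542, which is > 25.0
0.13·32.6 − 1.54·17.4 = -22.558, which is > -39.5
This sign pattern matches Bench.

Bench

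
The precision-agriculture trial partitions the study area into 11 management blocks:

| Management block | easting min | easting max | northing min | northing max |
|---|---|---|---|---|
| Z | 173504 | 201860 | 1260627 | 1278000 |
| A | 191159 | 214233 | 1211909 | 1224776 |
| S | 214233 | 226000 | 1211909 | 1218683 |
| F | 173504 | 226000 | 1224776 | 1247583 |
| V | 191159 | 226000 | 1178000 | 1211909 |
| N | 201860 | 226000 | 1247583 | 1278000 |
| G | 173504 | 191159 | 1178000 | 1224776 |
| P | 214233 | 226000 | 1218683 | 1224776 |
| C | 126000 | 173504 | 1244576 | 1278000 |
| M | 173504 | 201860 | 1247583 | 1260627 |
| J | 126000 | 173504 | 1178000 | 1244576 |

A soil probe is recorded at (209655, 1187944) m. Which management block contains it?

The point has easting = 209655 and northing = 1187944.
Only V satisfies 191159 ≤ easting ≤ 226000 and 1178000 ≤ northing ≤ 1211909.

V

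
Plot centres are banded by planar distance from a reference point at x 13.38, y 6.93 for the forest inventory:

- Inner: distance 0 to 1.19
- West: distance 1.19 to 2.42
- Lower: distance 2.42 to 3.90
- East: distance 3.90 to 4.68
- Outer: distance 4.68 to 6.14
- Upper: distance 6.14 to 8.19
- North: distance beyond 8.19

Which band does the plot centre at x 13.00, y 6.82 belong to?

Distance = √((13.00−13.38)² + (6.82−6.93)²) = √(0.144 + 0.012) = 0.396.
0 ≤ 0.396 < 1.19 → Inner.

Inner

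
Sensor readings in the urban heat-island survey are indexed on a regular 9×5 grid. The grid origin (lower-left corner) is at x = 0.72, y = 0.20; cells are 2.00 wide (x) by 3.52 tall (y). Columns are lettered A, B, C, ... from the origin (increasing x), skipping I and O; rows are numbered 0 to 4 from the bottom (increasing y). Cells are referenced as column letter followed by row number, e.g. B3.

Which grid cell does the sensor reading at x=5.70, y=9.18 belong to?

Column index: ⌊(5.70 − 0.72) / 2.00⌋ = ⌊2.490⌋ = 2 → column C
Row offset from origin: ⌊(9.18 − 0.20) / 3.52⌋ = ⌊2.551⌋ = 2 → row 2

C2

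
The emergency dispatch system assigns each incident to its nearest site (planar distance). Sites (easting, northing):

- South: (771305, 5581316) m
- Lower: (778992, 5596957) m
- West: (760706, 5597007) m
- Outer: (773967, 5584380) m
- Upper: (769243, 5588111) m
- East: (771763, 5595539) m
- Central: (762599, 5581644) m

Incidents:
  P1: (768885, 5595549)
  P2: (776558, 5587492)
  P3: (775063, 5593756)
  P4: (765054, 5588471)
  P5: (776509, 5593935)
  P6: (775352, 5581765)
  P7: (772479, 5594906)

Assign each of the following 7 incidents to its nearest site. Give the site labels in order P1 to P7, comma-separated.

East, Outer, East, Upper, Lower, Outer, East

P1 → East (d²=8282984.00)
P2 → Outer (d²=16397825.00)
P3 → East (d²=14069089.00)
P4 → Upper (d²=17677321.00)
P5 → Lower (d²=15297773.00)
P6 → Outer (d²=8756450.00)
P7 → East (d²=913345.00)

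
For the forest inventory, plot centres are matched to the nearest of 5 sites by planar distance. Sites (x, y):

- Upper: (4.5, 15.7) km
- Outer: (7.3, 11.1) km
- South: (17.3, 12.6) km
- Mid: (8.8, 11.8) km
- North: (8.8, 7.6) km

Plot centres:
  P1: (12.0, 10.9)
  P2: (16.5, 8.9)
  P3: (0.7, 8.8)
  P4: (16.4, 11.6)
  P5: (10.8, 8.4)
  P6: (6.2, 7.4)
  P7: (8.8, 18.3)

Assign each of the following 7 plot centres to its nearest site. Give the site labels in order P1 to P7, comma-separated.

Mid, South, Outer, South, North, North, Upper

P1 → Mid (d²=11.05)
P2 → South (d²=14.33)
P3 → Outer (d²=48.85)
P4 → South (d²=1.81)
P5 → North (d²=4.64)
P6 → North (d²=6.80)
P7 → Upper (d²=25.25)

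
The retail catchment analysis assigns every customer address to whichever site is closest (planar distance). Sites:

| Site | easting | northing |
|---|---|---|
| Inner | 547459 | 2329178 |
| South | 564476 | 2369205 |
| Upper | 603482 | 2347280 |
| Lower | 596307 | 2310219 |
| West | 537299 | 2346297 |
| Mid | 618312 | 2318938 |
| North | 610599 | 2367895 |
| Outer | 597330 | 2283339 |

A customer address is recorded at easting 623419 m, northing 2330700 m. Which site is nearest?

Squared distances to each site:
Inner: 5772238084.000; South: 4956912274.000; Upper: 672380369.000; Lower: 1154531905.000; West: 7659920809.000; Mid: 164426093.000; North: 1547820425.000; Outer: 2923700242.000.
Minimum at Mid.

Mid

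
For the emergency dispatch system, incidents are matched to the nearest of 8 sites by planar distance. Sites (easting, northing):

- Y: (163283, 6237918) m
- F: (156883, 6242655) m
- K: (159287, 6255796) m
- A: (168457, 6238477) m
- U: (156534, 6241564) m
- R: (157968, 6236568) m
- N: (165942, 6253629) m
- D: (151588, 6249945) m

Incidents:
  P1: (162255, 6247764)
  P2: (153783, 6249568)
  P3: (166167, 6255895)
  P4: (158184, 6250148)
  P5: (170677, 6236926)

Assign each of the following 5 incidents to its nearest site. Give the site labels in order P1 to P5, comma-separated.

P1 → N (d²=47992194.00)
P2 → D (d²=4960154.00)
P3 → N (d²=5185381.00)
P4 → K (d²=33116513.00)
P5 → A (d²=7334001.00)

N, D, N, K, A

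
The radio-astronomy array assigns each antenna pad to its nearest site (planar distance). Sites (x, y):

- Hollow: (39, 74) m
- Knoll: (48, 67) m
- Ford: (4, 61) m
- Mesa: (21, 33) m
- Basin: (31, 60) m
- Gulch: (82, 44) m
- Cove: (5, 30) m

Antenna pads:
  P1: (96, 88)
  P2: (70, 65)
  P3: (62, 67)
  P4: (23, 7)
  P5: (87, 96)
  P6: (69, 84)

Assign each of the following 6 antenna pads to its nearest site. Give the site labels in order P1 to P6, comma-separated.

Gulch, Knoll, Knoll, Mesa, Knoll, Knoll

P1 → Gulch (d²=2132.00)
P2 → Knoll (d²=488.00)
P3 → Knoll (d²=196.00)
P4 → Mesa (d²=680.00)
P5 → Knoll (d²=2362.00)
P6 → Knoll (d²=730.00)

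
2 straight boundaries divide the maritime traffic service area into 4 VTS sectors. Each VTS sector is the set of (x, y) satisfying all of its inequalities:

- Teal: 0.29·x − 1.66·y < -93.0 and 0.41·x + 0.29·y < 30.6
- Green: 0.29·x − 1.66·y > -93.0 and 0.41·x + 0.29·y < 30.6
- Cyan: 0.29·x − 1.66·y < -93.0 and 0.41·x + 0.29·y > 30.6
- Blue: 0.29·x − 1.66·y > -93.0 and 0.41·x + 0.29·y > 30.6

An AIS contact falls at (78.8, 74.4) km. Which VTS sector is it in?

Cyan

0.29·78.8 − 1.66·74.4 = -100.652, which is < -93.0
0.41·78.8 + 0.29·74.4 = 53.884, which is > 30.6
This sign pattern matches Cyan.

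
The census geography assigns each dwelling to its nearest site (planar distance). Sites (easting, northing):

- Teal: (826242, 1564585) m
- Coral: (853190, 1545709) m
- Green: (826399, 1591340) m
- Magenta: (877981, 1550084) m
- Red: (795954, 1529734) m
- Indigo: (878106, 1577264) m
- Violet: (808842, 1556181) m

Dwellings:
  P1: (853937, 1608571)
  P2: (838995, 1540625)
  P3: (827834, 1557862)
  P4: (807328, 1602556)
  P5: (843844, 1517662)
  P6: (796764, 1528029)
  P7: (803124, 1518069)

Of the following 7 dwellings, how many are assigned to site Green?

P1 → Green
P2 → Coral
P3 → Teal
P4 → Green
P5 → Coral
P6 → Red
P7 → Red
2 of the 7 go to Green.

2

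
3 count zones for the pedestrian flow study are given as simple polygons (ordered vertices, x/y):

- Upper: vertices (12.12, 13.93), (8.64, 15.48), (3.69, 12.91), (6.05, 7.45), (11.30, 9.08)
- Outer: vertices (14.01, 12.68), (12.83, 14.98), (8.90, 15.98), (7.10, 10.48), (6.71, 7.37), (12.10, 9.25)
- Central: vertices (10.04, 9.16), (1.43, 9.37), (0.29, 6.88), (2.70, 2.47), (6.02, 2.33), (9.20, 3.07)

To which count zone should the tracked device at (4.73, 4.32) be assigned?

Central

Cast a ray rightward from (4.73, 4.32). For each polygon, the edges (by vertex number in listed order) whose endpoints lie on opposite sides of y = 4.32, where each meets that height, and whether that is right or left of the point:
Upper: no edge straddles that height → 0 crossings.
Outer: no edge straddles that height → 0 crossings.
Central: 3–4 at x≈1.689 (left), 6–1 at x≈9.372 (right) → 1 crossing.
Only Central has an odd count, so the point is inside Central.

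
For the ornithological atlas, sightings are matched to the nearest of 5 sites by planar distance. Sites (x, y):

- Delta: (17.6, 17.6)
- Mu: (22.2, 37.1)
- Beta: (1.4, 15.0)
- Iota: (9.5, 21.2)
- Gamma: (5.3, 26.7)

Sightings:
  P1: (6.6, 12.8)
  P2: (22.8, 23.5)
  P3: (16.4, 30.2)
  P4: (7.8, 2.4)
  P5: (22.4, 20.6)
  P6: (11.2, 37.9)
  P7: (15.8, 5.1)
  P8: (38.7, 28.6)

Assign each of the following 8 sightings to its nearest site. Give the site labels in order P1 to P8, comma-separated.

P1 → Beta (d²=31.88)
P2 → Delta (d²=61.85)
P3 → Mu (d²=81.25)
P4 → Beta (d²=199.72)
P5 → Delta (d²=32.04)
P6 → Mu (d²=121.64)
P7 → Delta (d²=159.49)
P8 → Mu (d²=344.50)

Beta, Delta, Mu, Beta, Delta, Mu, Delta, Mu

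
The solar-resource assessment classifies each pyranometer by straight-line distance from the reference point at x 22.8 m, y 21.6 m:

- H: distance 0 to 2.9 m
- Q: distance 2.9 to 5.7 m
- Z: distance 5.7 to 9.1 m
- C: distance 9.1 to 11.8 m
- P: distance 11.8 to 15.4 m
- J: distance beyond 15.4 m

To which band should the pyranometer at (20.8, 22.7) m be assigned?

H

Distance = √((20.8−22.8)² + (22.7−21.6)²) = √(4.000 + 1.210) = 2.283 m.
0 ≤ 2.283 < 2.9 → H.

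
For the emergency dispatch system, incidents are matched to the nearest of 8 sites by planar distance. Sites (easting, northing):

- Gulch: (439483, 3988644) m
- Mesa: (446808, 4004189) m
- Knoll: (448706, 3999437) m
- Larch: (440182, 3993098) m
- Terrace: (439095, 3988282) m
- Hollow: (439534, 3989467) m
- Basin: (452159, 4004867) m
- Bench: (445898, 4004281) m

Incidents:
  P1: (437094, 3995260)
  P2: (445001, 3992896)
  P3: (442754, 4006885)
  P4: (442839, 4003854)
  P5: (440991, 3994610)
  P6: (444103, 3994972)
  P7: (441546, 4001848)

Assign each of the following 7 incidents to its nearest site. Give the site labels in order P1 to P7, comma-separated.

Larch, Larch, Bench, Bench, Larch, Larch, Bench

P1 → Larch (d²=14209988.00)
P2 → Larch (d²=23263565.00)
P3 → Bench (d²=16665552.00)
P4 → Bench (d²=9539810.00)
P5 → Larch (d²=2940625.00)
P6 → Larch (d²=18886117.00)
P7 → Bench (d²=24859393.00)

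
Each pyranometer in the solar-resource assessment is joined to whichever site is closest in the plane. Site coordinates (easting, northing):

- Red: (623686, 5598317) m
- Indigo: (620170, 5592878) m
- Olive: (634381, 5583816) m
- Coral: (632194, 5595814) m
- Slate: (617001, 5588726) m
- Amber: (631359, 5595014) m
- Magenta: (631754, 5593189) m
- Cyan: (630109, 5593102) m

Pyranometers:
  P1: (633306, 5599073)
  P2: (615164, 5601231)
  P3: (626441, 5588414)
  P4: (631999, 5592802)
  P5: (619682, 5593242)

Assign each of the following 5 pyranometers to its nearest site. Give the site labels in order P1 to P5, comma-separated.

Coral, Red, Cyan, Magenta, Indigo

P1 → Coral (d²=11857625.00)
P2 → Red (d²=81115880.00)
P3 → Cyan (d²=35431568.00)
P4 → Magenta (d²=209794.00)
P5 → Indigo (d²=370640.00)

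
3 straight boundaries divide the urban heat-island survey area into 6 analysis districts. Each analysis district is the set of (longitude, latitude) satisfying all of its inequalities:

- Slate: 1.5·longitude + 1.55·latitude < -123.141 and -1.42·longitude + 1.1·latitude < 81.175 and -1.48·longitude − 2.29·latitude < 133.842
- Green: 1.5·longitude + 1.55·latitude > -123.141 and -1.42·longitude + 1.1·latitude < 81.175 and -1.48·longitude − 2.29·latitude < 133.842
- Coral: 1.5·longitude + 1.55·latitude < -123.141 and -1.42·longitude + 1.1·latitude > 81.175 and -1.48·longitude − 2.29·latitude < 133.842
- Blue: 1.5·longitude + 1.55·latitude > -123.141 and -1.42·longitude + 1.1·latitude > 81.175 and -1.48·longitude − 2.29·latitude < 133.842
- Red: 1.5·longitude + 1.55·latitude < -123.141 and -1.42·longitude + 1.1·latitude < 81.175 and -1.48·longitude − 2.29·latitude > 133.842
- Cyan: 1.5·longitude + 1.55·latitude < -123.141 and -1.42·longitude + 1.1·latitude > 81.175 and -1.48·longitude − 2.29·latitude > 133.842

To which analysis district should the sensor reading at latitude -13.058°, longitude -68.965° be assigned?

1.5·-68.965 + 1.55·-13.058 = -123.687, which is < -123.141
-1.42·-68.965 + 1.1·-13.058 = 83.567, which is > 81.175
-1.48·-68.965 − 2.29·-13.058 = 131.971, which is < 133.842
This sign pattern matches Coral.

Coral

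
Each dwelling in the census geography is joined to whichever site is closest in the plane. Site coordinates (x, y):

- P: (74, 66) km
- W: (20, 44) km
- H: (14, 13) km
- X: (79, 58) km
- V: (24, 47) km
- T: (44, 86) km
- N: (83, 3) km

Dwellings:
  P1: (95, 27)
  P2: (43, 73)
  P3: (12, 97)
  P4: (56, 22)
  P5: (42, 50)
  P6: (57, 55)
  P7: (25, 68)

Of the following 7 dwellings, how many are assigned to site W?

0

P1 → N
P2 → T
P3 → T
P4 → N
P5 → V
P6 → P
P7 → V
0 of the 7 go to W.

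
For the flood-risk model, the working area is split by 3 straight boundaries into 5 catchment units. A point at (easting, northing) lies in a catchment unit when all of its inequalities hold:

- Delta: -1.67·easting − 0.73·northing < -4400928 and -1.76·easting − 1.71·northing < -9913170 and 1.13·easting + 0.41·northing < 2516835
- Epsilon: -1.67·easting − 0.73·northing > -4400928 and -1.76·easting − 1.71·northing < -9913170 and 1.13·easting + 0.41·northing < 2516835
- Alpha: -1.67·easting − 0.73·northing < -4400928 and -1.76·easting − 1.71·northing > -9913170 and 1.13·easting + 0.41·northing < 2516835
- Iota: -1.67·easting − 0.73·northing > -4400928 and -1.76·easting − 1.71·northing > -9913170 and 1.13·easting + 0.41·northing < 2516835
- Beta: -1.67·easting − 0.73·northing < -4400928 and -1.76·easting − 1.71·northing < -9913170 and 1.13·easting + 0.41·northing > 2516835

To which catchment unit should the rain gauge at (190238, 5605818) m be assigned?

-1.67·190238 − 0.73·5605818 = -4409944.600, which is < -4400928
-1.76·190238 − 1.71·5605818 = -9920767.660, which is < -9913170
1.13·190238 + 0.41·5605818 = 2513354.320, which is < 2516835
This sign pattern matches Delta.

Delta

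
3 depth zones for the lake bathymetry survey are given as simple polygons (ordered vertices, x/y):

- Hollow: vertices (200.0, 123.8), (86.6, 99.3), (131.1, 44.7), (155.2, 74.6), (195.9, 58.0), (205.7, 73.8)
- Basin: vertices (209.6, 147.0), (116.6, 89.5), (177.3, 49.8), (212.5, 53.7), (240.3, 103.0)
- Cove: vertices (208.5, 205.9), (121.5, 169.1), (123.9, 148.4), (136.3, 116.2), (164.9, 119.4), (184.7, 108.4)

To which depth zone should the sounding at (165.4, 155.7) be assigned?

Cove

Cast a ray rightward from (165.4, 155.7). For each polygon, the edges (by vertex number in listed order) whose endpoints lie on opposite sides of y = 155.7, where each meets that height, and whether that is right or left of the point:
Hollow: no edge straddles that height → 0 crossings.
Basin: no edge straddles that height → 0 crossings.
Cove: 2–3 at x≈123.05 (left), 6–1 at x≈196.25 (right) → 1 crossing.
Only Cove has an odd count, so the point is inside Cove.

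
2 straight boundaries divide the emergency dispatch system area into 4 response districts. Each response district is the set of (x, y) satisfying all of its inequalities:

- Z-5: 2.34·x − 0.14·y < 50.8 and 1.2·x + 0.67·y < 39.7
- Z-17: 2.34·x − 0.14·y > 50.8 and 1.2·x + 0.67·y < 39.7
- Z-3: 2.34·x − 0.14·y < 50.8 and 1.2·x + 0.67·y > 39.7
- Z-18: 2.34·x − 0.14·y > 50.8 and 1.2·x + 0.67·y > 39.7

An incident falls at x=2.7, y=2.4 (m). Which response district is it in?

Z-5

2.34·2.7 − 0.14·2.4 = 5.982, which is < 50.8
1.2·2.7 + 0.67·2.4 = 4.848, which is < 39.7
This sign pattern matches Z-5.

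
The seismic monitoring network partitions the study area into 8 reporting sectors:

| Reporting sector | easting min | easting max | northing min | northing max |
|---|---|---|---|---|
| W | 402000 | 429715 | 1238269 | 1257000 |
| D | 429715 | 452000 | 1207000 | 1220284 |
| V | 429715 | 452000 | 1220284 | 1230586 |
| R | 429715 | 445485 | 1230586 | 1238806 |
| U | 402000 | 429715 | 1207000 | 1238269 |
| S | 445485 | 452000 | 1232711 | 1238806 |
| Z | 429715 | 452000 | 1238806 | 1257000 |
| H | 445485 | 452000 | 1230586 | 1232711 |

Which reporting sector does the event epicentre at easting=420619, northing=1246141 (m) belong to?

The point has easting = 420619 and northing = 1246141.
Only W satisfies 402000 ≤ easting ≤ 429715 and 1238269 ≤ northing ≤ 1257000.

W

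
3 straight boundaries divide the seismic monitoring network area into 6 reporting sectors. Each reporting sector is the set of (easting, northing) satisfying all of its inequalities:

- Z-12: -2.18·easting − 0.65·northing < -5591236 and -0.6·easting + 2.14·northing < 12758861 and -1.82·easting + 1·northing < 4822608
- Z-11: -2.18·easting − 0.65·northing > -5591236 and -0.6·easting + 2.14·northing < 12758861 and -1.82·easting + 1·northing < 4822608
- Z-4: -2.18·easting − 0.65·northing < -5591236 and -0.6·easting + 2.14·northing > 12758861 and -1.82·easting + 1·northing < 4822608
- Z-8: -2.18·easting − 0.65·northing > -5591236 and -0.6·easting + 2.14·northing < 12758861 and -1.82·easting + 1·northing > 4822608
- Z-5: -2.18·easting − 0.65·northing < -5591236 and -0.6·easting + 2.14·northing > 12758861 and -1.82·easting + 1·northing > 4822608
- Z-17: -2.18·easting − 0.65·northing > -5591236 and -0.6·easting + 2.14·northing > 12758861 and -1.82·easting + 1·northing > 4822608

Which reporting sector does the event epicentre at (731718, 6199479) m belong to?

-2.18·731718 − 0.65·6199479 = -5624806.590, which is < -5591236
-0.6·731718 + 2.14·6199479 = 12827854.260, which is > 12758861
-1.82·731718 + 1·6199479 = 4867752.240, which is > 4822608
This sign pattern matches Z-5.

Z-5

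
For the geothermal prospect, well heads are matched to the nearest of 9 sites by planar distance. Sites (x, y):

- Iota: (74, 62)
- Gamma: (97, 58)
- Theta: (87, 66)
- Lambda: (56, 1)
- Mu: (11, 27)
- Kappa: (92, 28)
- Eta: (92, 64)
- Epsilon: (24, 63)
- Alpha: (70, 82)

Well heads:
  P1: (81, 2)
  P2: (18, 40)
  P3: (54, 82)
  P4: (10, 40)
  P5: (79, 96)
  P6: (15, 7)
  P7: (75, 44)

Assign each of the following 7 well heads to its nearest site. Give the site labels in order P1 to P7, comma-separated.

P1 → Lambda (d²=626.00)
P2 → Mu (d²=218.00)
P3 → Alpha (d²=256.00)
P4 → Mu (d²=170.00)
P5 → Alpha (d²=277.00)
P6 → Mu (d²=416.00)
P7 → Iota (d²=325.00)

Lambda, Mu, Alpha, Mu, Alpha, Mu, Iota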